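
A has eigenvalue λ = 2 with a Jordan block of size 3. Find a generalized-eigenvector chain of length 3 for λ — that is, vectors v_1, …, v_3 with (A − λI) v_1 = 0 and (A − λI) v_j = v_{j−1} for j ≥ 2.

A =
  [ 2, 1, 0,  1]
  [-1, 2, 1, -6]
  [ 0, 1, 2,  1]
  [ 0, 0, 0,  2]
A Jordan chain for λ = 2 of length 3:
v_1 = (-1, 0, -1, 0)ᵀ
v_2 = (0, -1, 0, 0)ᵀ
v_3 = (1, 0, 0, 0)ᵀ

Let N = A − (2)·I. We want v_3 with N^3 v_3 = 0 but N^2 v_3 ≠ 0; then v_{j-1} := N · v_j for j = 3, …, 2.

Pick v_3 = (1, 0, 0, 0)ᵀ.
Then v_2 = N · v_3 = (0, -1, 0, 0)ᵀ.
Then v_1 = N · v_2 = (-1, 0, -1, 0)ᵀ.

Sanity check: (A − (2)·I) v_1 = (0, 0, 0, 0)ᵀ = 0. ✓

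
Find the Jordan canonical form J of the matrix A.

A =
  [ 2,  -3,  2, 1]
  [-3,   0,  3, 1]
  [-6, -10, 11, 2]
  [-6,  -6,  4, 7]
J_3(5) ⊕ J_1(5)

The characteristic polynomial is
  det(x·I − A) = x^4 - 20*x^3 + 150*x^2 - 500*x + 625 = (x - 5)^4

Eigenvalues and multiplicities (the geometric multiplicity of λ is n − rank(A − λI), which equals the number of Jordan blocks for λ):
  λ = 5: algebraic multiplicity = 4, geometric multiplicity = 2

Determining the block sizes for each eigenvalue:
  λ = 5: with am = 4 and gm = 2, the partition is not yet determined (e.g. several partitions of 4 into 2 parts exist). Let N = A − (5)·I. Computing rank(N^1) = 2, rank(N^2) = 1, rank(N^3) = 0; the number of blocks of size ≥ j is rank(N^{j−1}) − rank(N^j), giving [2, 1, 1]. So we have 1 block(s) of size 3, 1 block(s) of size 1 → block sizes [3, 1]

Assembling the blocks gives a Jordan form
J =
  [5, 1, 0, 0]
  [0, 5, 1, 0]
  [0, 0, 5, 0]
  [0, 0, 0, 5]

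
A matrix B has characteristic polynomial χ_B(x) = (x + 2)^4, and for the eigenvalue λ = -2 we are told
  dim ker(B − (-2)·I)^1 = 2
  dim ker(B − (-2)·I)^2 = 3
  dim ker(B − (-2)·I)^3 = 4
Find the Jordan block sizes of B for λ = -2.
Block sizes for λ = -2: [3, 1]

From the dimensions of kernels of powers, the number of Jordan blocks of size at least j is d_j − d_{j−1} where d_j = dim ker(N^j) (with d_0 = 0). Computing the differences gives [2, 1, 1].
The number of blocks of size exactly k is (#blocks of size ≥ k) − (#blocks of size ≥ k + 1), so the partition is: 1 block(s) of size 1, 1 block(s) of size 3.
In nonincreasing order the block sizes are [3, 1].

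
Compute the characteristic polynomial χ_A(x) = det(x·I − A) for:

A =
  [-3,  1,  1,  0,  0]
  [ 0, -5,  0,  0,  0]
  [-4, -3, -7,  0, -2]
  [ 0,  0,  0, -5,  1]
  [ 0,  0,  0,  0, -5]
x^5 + 25*x^4 + 250*x^3 + 1250*x^2 + 3125*x + 3125

Expanding det(x·I − A) (e.g. by cofactor expansion or by noting that A is similar to its Jordan form J, which has the same characteristic polynomial as A) gives
  χ_A(x) = x^5 + 25*x^4 + 250*x^3 + 1250*x^2 + 3125*x + 3125
which factors as (x + 5)^5. The eigenvalues (with algebraic multiplicities) are λ = -5 with multiplicity 5.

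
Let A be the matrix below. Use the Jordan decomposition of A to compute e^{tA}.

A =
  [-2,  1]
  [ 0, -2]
e^{tA} =
  [exp(-2*t), t*exp(-2*t)]
  [0, exp(-2*t)]

Strategy: write A = P · J · P⁻¹ where J is a Jordan canonical form, so e^{tA} = P · e^{tJ} · P⁻¹, and e^{tJ} can be computed block-by-block.

A has Jordan form
J =
  [-2,  1]
  [ 0, -2]
(up to reordering of blocks).

Per-block formulas:
  For a 2×2 Jordan block J_2(-2): exp(t · J_2(-2)) = e^(-2t)·(I + t·N), where N is the 2×2 nilpotent shift.

After assembling e^{tJ} and conjugating by P, we get:

e^{tA} =
  [exp(-2*t), t*exp(-2*t)]
  [0, exp(-2*t)]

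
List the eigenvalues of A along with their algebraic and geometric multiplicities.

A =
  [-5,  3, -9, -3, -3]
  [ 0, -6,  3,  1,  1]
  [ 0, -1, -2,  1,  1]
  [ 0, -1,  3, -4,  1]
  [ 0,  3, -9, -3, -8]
λ = -5: alg = 5, geom = 4

Step 1 — factor the characteristic polynomial to read off the algebraic multiplicities:
  χ_A(x) = (x + 5)^5

Step 2 — compute geometric multiplicities via the rank-nullity identity g(λ) = n − rank(A − λI):
  rank(A − (-5)·I) = 1, so dim ker(A − (-5)·I) = n − 1 = 4

Summary:
  λ = -5: algebraic multiplicity = 5, geometric multiplicity = 4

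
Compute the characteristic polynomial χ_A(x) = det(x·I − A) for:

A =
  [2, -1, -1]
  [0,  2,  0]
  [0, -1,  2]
x^3 - 6*x^2 + 12*x - 8

Expanding det(x·I − A) (e.g. by cofactor expansion or by noting that A is similar to its Jordan form J, which has the same characteristic polynomial as A) gives
  χ_A(x) = x^3 - 6*x^2 + 12*x - 8
which factors as (x - 2)^3. The eigenvalues (with algebraic multiplicities) are λ = 2 with multiplicity 3.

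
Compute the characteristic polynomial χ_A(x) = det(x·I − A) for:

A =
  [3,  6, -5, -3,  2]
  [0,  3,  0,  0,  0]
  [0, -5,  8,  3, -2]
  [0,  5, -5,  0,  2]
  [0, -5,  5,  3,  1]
x^5 - 15*x^4 + 90*x^3 - 270*x^2 + 405*x - 243

Expanding det(x·I − A) (e.g. by cofactor expansion or by noting that A is similar to its Jordan form J, which has the same characteristic polynomial as A) gives
  χ_A(x) = x^5 - 15*x^4 + 90*x^3 - 270*x^2 + 405*x - 243
which factors as (x - 3)^5. The eigenvalues (with algebraic multiplicities) are λ = 3 with multiplicity 5.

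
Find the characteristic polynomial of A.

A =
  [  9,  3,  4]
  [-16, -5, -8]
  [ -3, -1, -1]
x^3 - 3*x^2 + 3*x - 1

Expanding det(x·I − A) (e.g. by cofactor expansion or by noting that A is similar to its Jordan form J, which has the same characteristic polynomial as A) gives
  χ_A(x) = x^3 - 3*x^2 + 3*x - 1
which factors as (x - 1)^3. The eigenvalues (with algebraic multiplicities) are λ = 1 with multiplicity 3.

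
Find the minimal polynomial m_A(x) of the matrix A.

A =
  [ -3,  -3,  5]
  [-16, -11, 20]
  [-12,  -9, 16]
x^2 - x

The characteristic polynomial is χ_A(x) = x*(x - 1)^2, so the eigenvalues are known. The minimal polynomial is
  m_A(x) = Π_λ (x − λ)^{k_λ}
where k_λ is the size of the *largest* Jordan block for λ (equivalently, the smallest k with (A − λI)^k v = 0 for every generalised eigenvector v of λ).

  λ = 0: largest Jordan block has size 1, contributing (x − 0)
  λ = 1: largest Jordan block has size 1, contributing (x − 1)

So m_A(x) = x*(x - 1) = x^2 - x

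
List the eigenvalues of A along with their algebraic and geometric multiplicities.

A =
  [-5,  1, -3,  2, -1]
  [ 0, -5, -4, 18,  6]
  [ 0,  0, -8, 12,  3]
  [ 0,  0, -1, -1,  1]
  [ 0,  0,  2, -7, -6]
λ = -5: alg = 5, geom = 2

Step 1 — factor the characteristic polynomial to read off the algebraic multiplicities:
  χ_A(x) = (x + 5)^5

Step 2 — compute geometric multiplicities via the rank-nullity identity g(λ) = n − rank(A − λI):
  rank(A − (-5)·I) = 3, so dim ker(A − (-5)·I) = n − 3 = 2

Summary:
  λ = -5: algebraic multiplicity = 5, geometric multiplicity = 2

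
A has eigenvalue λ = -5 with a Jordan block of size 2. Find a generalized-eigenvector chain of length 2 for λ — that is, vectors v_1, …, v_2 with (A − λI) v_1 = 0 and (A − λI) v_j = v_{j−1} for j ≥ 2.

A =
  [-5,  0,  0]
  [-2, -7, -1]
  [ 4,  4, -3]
A Jordan chain for λ = -5 of length 2:
v_1 = (0, -2, 4)ᵀ
v_2 = (1, 0, 0)ᵀ

Let N = A − (-5)·I. We want v_2 with N^2 v_2 = 0 but N^1 v_2 ≠ 0; then v_{j-1} := N · v_j for j = 2, …, 2.

Pick v_2 = (1, 0, 0)ᵀ.
Then v_1 = N · v_2 = (0, -2, 4)ᵀ.

Sanity check: (A − (-5)·I) v_1 = (0, 0, 0)ᵀ = 0. ✓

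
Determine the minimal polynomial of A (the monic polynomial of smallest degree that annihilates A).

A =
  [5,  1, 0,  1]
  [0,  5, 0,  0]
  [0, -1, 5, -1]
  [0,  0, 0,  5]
x^2 - 10*x + 25

The characteristic polynomial is χ_A(x) = (x - 5)^4, so the eigenvalues are known. The minimal polynomial is
  m_A(x) = Π_λ (x − λ)^{k_λ}
where k_λ is the size of the *largest* Jordan block for λ (equivalently, the smallest k with (A − λI)^k v = 0 for every generalised eigenvector v of λ).

  λ = 5: largest Jordan block has size 2, contributing (x − 5)^2

So m_A(x) = (x - 5)^2 = x^2 - 10*x + 25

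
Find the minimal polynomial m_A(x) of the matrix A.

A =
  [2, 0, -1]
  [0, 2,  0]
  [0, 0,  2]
x^2 - 4*x + 4

The characteristic polynomial is χ_A(x) = (x - 2)^3, so the eigenvalues are known. The minimal polynomial is
  m_A(x) = Π_λ (x − λ)^{k_λ}
where k_λ is the size of the *largest* Jordan block for λ (equivalently, the smallest k with (A − λI)^k v = 0 for every generalised eigenvector v of λ).

  λ = 2: largest Jordan block has size 2, contributing (x − 2)^2

So m_A(x) = (x - 2)^2 = x^2 - 4*x + 4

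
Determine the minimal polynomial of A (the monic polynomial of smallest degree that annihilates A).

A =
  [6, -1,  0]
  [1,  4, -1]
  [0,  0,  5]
x^3 - 15*x^2 + 75*x - 125

The characteristic polynomial is χ_A(x) = (x - 5)^3, so the eigenvalues are known. The minimal polynomial is
  m_A(x) = Π_λ (x − λ)^{k_λ}
where k_λ is the size of the *largest* Jordan block for λ (equivalently, the smallest k with (A − λI)^k v = 0 for every generalised eigenvector v of λ).

  λ = 5: largest Jordan block has size 3, contributing (x − 5)^3

So m_A(x) = (x - 5)^3 = x^3 - 15*x^2 + 75*x - 125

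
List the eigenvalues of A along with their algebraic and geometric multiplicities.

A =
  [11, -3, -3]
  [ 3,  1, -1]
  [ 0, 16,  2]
λ = 2: alg = 1, geom = 1; λ = 6: alg = 2, geom = 1

Step 1 — factor the characteristic polynomial to read off the algebraic multiplicities:
  χ_A(x) = (x - 6)^2*(x - 2)

Step 2 — compute geometric multiplicities via the rank-nullity identity g(λ) = n − rank(A − λI):
  rank(A − (2)·I) = 2, so dim ker(A − (2)·I) = n − 2 = 1
  rank(A − (6)·I) = 2, so dim ker(A − (6)·I) = n − 2 = 1

Summary:
  λ = 2: algebraic multiplicity = 1, geometric multiplicity = 1
  λ = 6: algebraic multiplicity = 2, geometric multiplicity = 1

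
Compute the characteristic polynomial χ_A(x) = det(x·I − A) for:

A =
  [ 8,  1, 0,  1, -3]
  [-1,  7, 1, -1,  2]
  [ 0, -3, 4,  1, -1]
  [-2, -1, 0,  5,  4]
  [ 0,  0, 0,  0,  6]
x^5 - 30*x^4 + 360*x^3 - 2160*x^2 + 6480*x - 7776

Expanding det(x·I − A) (e.g. by cofactor expansion or by noting that A is similar to its Jordan form J, which has the same characteristic polynomial as A) gives
  χ_A(x) = x^5 - 30*x^4 + 360*x^3 - 2160*x^2 + 6480*x - 7776
which factors as (x - 6)^5. The eigenvalues (with algebraic multiplicities) are λ = 6 with multiplicity 5.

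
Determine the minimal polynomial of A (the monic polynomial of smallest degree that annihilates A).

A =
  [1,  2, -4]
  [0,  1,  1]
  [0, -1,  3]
x^3 - 5*x^2 + 8*x - 4

The characteristic polynomial is χ_A(x) = (x - 2)^2*(x - 1), so the eigenvalues are known. The minimal polynomial is
  m_A(x) = Π_λ (x − λ)^{k_λ}
where k_λ is the size of the *largest* Jordan block for λ (equivalently, the smallest k with (A − λI)^k v = 0 for every generalised eigenvector v of λ).

  λ = 1: largest Jordan block has size 1, contributing (x − 1)
  λ = 2: largest Jordan block has size 2, contributing (x − 2)^2

So m_A(x) = (x - 2)^2*(x - 1) = x^3 - 5*x^2 + 8*x - 4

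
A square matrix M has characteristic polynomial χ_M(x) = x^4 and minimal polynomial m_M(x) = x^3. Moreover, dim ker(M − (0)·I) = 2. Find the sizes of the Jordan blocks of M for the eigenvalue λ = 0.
Block sizes for λ = 0: [3, 1]

Step 1 — from the characteristic polynomial, algebraic multiplicity of λ = 0 is 4. From dim ker(M − (0)·I) = 2, there are exactly 2 Jordan blocks for λ = 0.
Step 2 — from the minimal polynomial, the factor (x − 0)^3 tells us the largest block for λ = 0 has size 3.
Step 3 — with total size 4, 2 blocks, and largest block 3, the block sizes (in nonincreasing order) are [3, 1].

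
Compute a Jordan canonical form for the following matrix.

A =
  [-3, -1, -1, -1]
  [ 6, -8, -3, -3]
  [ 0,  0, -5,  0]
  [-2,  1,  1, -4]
J_2(-5) ⊕ J_1(-5) ⊕ J_1(-5)

The characteristic polynomial is
  det(x·I − A) = x^4 + 20*x^3 + 150*x^2 + 500*x + 625 = (x + 5)^4

Eigenvalues and multiplicities (the geometric multiplicity of λ is n − rank(A − λI), which equals the number of Jordan blocks for λ):
  λ = -5: algebraic multiplicity = 4, geometric multiplicity = 3

Determining the block sizes for each eigenvalue:
  λ = -5: 3 blocks summing to 4 forces exactly one block of size 2 and the rest size 1 → block sizes [2, 1, 1]

Assembling the blocks gives a Jordan form
J =
  [-5,  1,  0,  0]
  [ 0, -5,  0,  0]
  [ 0,  0, -5,  0]
  [ 0,  0,  0, -5]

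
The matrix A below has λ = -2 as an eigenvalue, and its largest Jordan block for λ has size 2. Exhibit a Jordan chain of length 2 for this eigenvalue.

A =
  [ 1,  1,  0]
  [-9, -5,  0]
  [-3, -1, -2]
A Jordan chain for λ = -2 of length 2:
v_1 = (3, -9, -3)ᵀ
v_2 = (1, 0, 0)ᵀ

Let N = A − (-2)·I. We want v_2 with N^2 v_2 = 0 but N^1 v_2 ≠ 0; then v_{j-1} := N · v_j for j = 2, …, 2.

Pick v_2 = (1, 0, 0)ᵀ.
Then v_1 = N · v_2 = (3, -9, -3)ᵀ.

Sanity check: (A − (-2)·I) v_1 = (0, 0, 0)ᵀ = 0. ✓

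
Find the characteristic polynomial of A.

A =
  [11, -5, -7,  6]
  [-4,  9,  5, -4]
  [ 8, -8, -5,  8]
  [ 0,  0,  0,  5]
x^4 - 20*x^3 + 150*x^2 - 500*x + 625

Expanding det(x·I − A) (e.g. by cofactor expansion or by noting that A is similar to its Jordan form J, which has the same characteristic polynomial as A) gives
  χ_A(x) = x^4 - 20*x^3 + 150*x^2 - 500*x + 625
which factors as (x - 5)^4. The eigenvalues (with algebraic multiplicities) are λ = 5 with multiplicity 4.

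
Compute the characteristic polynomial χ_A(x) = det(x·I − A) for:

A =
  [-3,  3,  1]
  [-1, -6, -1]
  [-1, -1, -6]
x^3 + 15*x^2 + 75*x + 125

Expanding det(x·I − A) (e.g. by cofactor expansion or by noting that A is similar to its Jordan form J, which has the same characteristic polynomial as A) gives
  χ_A(x) = x^3 + 15*x^2 + 75*x + 125
which factors as (x + 5)^3. The eigenvalues (with algebraic multiplicities) are λ = -5 with multiplicity 3.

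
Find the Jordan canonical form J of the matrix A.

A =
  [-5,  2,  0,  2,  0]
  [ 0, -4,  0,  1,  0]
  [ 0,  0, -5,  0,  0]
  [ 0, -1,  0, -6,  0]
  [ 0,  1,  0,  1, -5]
J_2(-5) ⊕ J_1(-5) ⊕ J_1(-5) ⊕ J_1(-5)

The characteristic polynomial is
  det(x·I − A) = x^5 + 25*x^4 + 250*x^3 + 1250*x^2 + 3125*x + 3125 = (x + 5)^5

Eigenvalues and multiplicities (the geometric multiplicity of λ is n − rank(A − λI), which equals the number of Jordan blocks for λ):
  λ = -5: algebraic multiplicity = 5, geometric multiplicity = 4

Determining the block sizes for each eigenvalue:
  λ = -5: 4 blocks summing to 5 forces exactly one block of size 2 and the rest size 1 → block sizes [2, 1, 1, 1]

Assembling the blocks gives a Jordan form
J =
  [-5,  1,  0,  0,  0]
  [ 0, -5,  0,  0,  0]
  [ 0,  0, -5,  0,  0]
  [ 0,  0,  0, -5,  0]
  [ 0,  0,  0,  0, -5]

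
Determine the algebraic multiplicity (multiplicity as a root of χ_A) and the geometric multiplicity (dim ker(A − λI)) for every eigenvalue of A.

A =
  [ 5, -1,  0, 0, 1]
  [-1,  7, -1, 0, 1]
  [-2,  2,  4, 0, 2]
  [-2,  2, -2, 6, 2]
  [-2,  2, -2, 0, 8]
λ = 6: alg = 5, geom = 3

Step 1 — factor the characteristic polynomial to read off the algebraic multiplicities:
  χ_A(x) = (x - 6)^5

Step 2 — compute geometric multiplicities via the rank-nullity identity g(λ) = n − rank(A − λI):
  rank(A − (6)·I) = 2, so dim ker(A − (6)·I) = n − 2 = 3

Summary:
  λ = 6: algebraic multiplicity = 5, geometric multiplicity = 3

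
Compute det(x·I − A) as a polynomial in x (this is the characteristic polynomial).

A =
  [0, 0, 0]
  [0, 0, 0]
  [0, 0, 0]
x^3

Expanding det(x·I − A) (e.g. by cofactor expansion or by noting that A is similar to its Jordan form J, which has the same characteristic polynomial as A) gives
  χ_A(x) = x^3
which factors as x^3. The eigenvalues (with algebraic multiplicities) are λ = 0 with multiplicity 3.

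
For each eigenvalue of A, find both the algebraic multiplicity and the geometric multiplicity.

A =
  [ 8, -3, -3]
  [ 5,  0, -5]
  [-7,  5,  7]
λ = 5: alg = 3, geom = 1

Step 1 — factor the characteristic polynomial to read off the algebraic multiplicities:
  χ_A(x) = (x - 5)^3

Step 2 — compute geometric multiplicities via the rank-nullity identity g(λ) = n − rank(A − λI):
  rank(A − (5)·I) = 2, so dim ker(A − (5)·I) = n − 2 = 1

Summary:
  λ = 5: algebraic multiplicity = 3, geometric multiplicity = 1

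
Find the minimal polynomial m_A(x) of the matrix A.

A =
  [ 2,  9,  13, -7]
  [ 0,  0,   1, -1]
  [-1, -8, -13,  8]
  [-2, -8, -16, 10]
x^4 + x^3 - 9*x^2 + 11*x - 4

The characteristic polynomial is χ_A(x) = (x - 1)^3*(x + 4), so the eigenvalues are known. The minimal polynomial is
  m_A(x) = Π_λ (x − λ)^{k_λ}
where k_λ is the size of the *largest* Jordan block for λ (equivalently, the smallest k with (A − λI)^k v = 0 for every generalised eigenvector v of λ).

  λ = -4: largest Jordan block has size 1, contributing (x + 4)
  λ = 1: largest Jordan block has size 3, contributing (x − 1)^3

So m_A(x) = (x - 1)^3*(x + 4) = x^4 + x^3 - 9*x^2 + 11*x - 4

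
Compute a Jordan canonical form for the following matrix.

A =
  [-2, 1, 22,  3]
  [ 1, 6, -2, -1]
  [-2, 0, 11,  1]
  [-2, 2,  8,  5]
J_2(5) ⊕ J_2(5)

The characteristic polynomial is
  det(x·I − A) = x^4 - 20*x^3 + 150*x^2 - 500*x + 625 = (x - 5)^4

Eigenvalues and multiplicities (the geometric multiplicity of λ is n − rank(A − λI), which equals the number of Jordan blocks for λ):
  λ = 5: algebraic multiplicity = 4, geometric multiplicity = 2

Determining the block sizes for each eigenvalue:
  λ = 5: with am = 4 and gm = 2, the partition is not yet determined (e.g. several partitions of 4 into 2 parts exist). Let N = A − (5)·I. Computing rank(N^1) = 2, rank(N^2) = 0; the number of blocks of size ≥ j is rank(N^{j−1}) − rank(N^j), giving [2, 2]. So we have 2 block(s) of size 2 → block sizes [2, 2]

Assembling the blocks gives a Jordan form
J =
  [5, 1, 0, 0]
  [0, 5, 0, 0]
  [0, 0, 5, 1]
  [0, 0, 0, 5]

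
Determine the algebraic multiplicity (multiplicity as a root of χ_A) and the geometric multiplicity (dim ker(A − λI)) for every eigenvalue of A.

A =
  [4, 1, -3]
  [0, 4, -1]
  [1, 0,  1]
λ = 3: alg = 3, geom = 1

Step 1 — factor the characteristic polynomial to read off the algebraic multiplicities:
  χ_A(x) = (x - 3)^3

Step 2 — compute geometric multiplicities via the rank-nullity identity g(λ) = n − rank(A − λI):
  rank(A − (3)·I) = 2, so dim ker(A − (3)·I) = n − 2 = 1

Summary:
  λ = 3: algebraic multiplicity = 3, geometric multiplicity = 1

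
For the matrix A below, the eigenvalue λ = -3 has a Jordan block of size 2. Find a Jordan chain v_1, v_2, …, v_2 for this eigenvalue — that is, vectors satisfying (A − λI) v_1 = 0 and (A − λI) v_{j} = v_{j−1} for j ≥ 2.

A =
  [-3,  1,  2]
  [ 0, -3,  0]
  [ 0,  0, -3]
A Jordan chain for λ = -3 of length 2:
v_1 = (1, 0, 0)ᵀ
v_2 = (0, 1, 0)ᵀ

Let N = A − (-3)·I. We want v_2 with N^2 v_2 = 0 but N^1 v_2 ≠ 0; then v_{j-1} := N · v_j for j = 2, …, 2.

Pick v_2 = (0, 1, 0)ᵀ.
Then v_1 = N · v_2 = (1, 0, 0)ᵀ.

Sanity check: (A − (-3)·I) v_1 = (0, 0, 0)ᵀ = 0. ✓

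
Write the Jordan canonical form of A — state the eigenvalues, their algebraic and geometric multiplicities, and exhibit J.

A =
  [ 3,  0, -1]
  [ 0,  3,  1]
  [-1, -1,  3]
J_3(3)

The characteristic polynomial is
  det(x·I − A) = x^3 - 9*x^2 + 27*x - 27 = (x - 3)^3

Eigenvalues and multiplicities (the geometric multiplicity of λ is n − rank(A − λI), which equals the number of Jordan blocks for λ):
  λ = 3: algebraic multiplicity = 3, geometric multiplicity = 1

Determining the block sizes for each eigenvalue:
  λ = 3: one block (gm = 1), so the single block has size am = 3 → block sizes [3]

Assembling the blocks gives a Jordan form
J =
  [3, 1, 0]
  [0, 3, 1]
  [0, 0, 3]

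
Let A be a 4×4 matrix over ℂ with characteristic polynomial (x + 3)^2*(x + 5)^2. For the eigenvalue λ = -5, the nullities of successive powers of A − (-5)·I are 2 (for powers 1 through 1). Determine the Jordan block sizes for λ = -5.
Block sizes for λ = -5: [1, 1]

From the dimensions of kernels of powers, the number of Jordan blocks of size at least j is d_j − d_{j−1} where d_j = dim ker(N^j) (with d_0 = 0). Computing the differences gives [2].
The number of blocks of size exactly k is (#blocks of size ≥ k) − (#blocks of size ≥ k + 1), so the partition is: 2 block(s) of size 1.
In nonincreasing order the block sizes are [1, 1].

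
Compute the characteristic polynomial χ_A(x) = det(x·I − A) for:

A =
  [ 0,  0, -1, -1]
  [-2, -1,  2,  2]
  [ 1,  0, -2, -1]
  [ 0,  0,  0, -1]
x^4 + 4*x^3 + 6*x^2 + 4*x + 1

Expanding det(x·I − A) (e.g. by cofactor expansion or by noting that A is similar to its Jordan form J, which has the same characteristic polynomial as A) gives
  χ_A(x) = x^4 + 4*x^3 + 6*x^2 + 4*x + 1
which factors as (x + 1)^4. The eigenvalues (with algebraic multiplicities) are λ = -1 with multiplicity 4.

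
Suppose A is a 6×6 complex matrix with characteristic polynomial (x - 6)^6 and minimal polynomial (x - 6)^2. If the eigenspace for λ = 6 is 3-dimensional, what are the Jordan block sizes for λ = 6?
Block sizes for λ = 6: [2, 2, 2]

Step 1 — from the characteristic polynomial, algebraic multiplicity of λ = 6 is 6. From dim ker(A − (6)·I) = 3, there are exactly 3 Jordan blocks for λ = 6.
Step 2 — from the minimal polynomial, the factor (x − 6)^2 tells us the largest block for λ = 6 has size 2.
Step 3 — with total size 6, 3 blocks, and largest block 2, the block sizes (in nonincreasing order) are [2, 2, 2].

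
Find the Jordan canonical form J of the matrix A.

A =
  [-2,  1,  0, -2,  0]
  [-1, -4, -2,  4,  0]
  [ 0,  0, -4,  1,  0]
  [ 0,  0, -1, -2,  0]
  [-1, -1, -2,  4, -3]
J_2(-3) ⊕ J_2(-3) ⊕ J_1(-3)

The characteristic polynomial is
  det(x·I − A) = x^5 + 15*x^4 + 90*x^3 + 270*x^2 + 405*x + 243 = (x + 3)^5

Eigenvalues and multiplicities (the geometric multiplicity of λ is n − rank(A − λI), which equals the number of Jordan blocks for λ):
  λ = -3: algebraic multiplicity = 5, geometric multiplicity = 3

Determining the block sizes for each eigenvalue:
  λ = -3: with am = 5 and gm = 3, the partition is not yet determined (e.g. several partitions of 5 into 3 parts exist). Let N = A − (-3)·I. Computing rank(N^1) = 2, rank(N^2) = 0; the number of blocks of size ≥ j is rank(N^{j−1}) − rank(N^j), giving [3, 2]. So we have 2 block(s) of size 2, 1 block(s) of size 1 → block sizes [2, 2, 1]

Assembling the blocks gives a Jordan form
J =
  [-3,  1,  0,  0,  0]
  [ 0, -3,  0,  0,  0]
  [ 0,  0, -3,  1,  0]
  [ 0,  0,  0, -3,  0]
  [ 0,  0,  0,  0, -3]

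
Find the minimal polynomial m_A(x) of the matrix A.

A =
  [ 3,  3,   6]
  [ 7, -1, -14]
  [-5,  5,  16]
x^2 - 12*x + 36

The characteristic polynomial is χ_A(x) = (x - 6)^3, so the eigenvalues are known. The minimal polynomial is
  m_A(x) = Π_λ (x − λ)^{k_λ}
where k_λ is the size of the *largest* Jordan block for λ (equivalently, the smallest k with (A − λI)^k v = 0 for every generalised eigenvector v of λ).

  λ = 6: largest Jordan block has size 2, contributing (x − 6)^2

So m_A(x) = (x - 6)^2 = x^2 - 12*x + 36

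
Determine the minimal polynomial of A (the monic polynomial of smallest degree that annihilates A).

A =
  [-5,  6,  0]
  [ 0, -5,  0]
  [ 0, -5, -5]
x^2 + 10*x + 25

The characteristic polynomial is χ_A(x) = (x + 5)^3, so the eigenvalues are known. The minimal polynomial is
  m_A(x) = Π_λ (x − λ)^{k_λ}
where k_λ is the size of the *largest* Jordan block for λ (equivalently, the smallest k with (A − λI)^k v = 0 for every generalised eigenvector v of λ).

  λ = -5: largest Jordan block has size 2, contributing (x + 5)^2

So m_A(x) = (x + 5)^2 = x^2 + 10*x + 25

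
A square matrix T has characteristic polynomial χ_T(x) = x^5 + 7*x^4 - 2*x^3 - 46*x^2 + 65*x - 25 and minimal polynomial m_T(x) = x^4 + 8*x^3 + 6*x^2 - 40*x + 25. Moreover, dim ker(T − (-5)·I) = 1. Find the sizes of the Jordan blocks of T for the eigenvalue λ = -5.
Block sizes for λ = -5: [2]

Step 1 — from the characteristic polynomial, algebraic multiplicity of λ = -5 is 2. From dim ker(T − (-5)·I) = 1, there are exactly 1 Jordan blocks for λ = -5.
Step 2 — from the minimal polynomial, the factor (x + 5)^2 tells us the largest block for λ = -5 has size 2.
Step 3 — with total size 2, 1 blocks, and largest block 2, the block sizes (in nonincreasing order) are [2].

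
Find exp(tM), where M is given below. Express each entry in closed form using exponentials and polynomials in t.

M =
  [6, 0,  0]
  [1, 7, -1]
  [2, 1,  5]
e^{tM} =
  [exp(6*t), 0, 0]
  [-t^2*exp(6*t)/2 + t*exp(6*t), t*exp(6*t) + exp(6*t), -t*exp(6*t)]
  [-t^2*exp(6*t)/2 + 2*t*exp(6*t), t*exp(6*t), -t*exp(6*t) + exp(6*t)]

Strategy: write M = P · J · P⁻¹ where J is a Jordan canonical form, so e^{tM} = P · e^{tJ} · P⁻¹, and e^{tJ} can be computed block-by-block.

M has Jordan form
J =
  [6, 1, 0]
  [0, 6, 1]
  [0, 0, 6]
(up to reordering of blocks).

Per-block formulas:
  For a 3×3 Jordan block J_3(6): exp(t · J_3(6)) = e^(6t)·(I + t·N + (t^2/2)·N^2), where N is the 3×3 nilpotent shift.

After assembling e^{tJ} and conjugating by P, we get:

e^{tM} =
  [exp(6*t), 0, 0]
  [-t^2*exp(6*t)/2 + t*exp(6*t), t*exp(6*t) + exp(6*t), -t*exp(6*t)]
  [-t^2*exp(6*t)/2 + 2*t*exp(6*t), t*exp(6*t), -t*exp(6*t) + exp(6*t)]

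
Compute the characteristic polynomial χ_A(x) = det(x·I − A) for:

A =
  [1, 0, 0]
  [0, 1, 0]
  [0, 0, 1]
x^3 - 3*x^2 + 3*x - 1

Expanding det(x·I − A) (e.g. by cofactor expansion or by noting that A is similar to its Jordan form J, which has the same characteristic polynomial as A) gives
  χ_A(x) = x^3 - 3*x^2 + 3*x - 1
which factors as (x - 1)^3. The eigenvalues (with algebraic multiplicities) are λ = 1 with multiplicity 3.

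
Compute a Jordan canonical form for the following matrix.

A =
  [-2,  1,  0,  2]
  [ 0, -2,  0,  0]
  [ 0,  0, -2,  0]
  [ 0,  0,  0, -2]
J_2(-2) ⊕ J_1(-2) ⊕ J_1(-2)

The characteristic polynomial is
  det(x·I − A) = x^4 + 8*x^3 + 24*x^2 + 32*x + 16 = (x + 2)^4

Eigenvalues and multiplicities (the geometric multiplicity of λ is n − rank(A − λI), which equals the number of Jordan blocks for λ):
  λ = -2: algebraic multiplicity = 4, geometric multiplicity = 3

Determining the block sizes for each eigenvalue:
  λ = -2: 3 blocks summing to 4 forces exactly one block of size 2 and the rest size 1 → block sizes [2, 1, 1]

Assembling the blocks gives a Jordan form
J =
  [-2,  1,  0,  0]
  [ 0, -2,  0,  0]
  [ 0,  0, -2,  0]
  [ 0,  0,  0, -2]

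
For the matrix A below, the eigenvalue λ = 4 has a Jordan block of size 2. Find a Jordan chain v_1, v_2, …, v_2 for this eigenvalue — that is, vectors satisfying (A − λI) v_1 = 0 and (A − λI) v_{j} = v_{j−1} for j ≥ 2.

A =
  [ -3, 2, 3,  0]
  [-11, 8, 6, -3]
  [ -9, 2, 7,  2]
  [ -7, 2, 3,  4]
A Jordan chain for λ = 4 of length 2:
v_1 = (-7, -11, -9, -7)ᵀ
v_2 = (1, 0, 0, 0)ᵀ

Let N = A − (4)·I. We want v_2 with N^2 v_2 = 0 but N^1 v_2 ≠ 0; then v_{j-1} := N · v_j for j = 2, …, 2.

Pick v_2 = (1, 0, 0, 0)ᵀ.
Then v_1 = N · v_2 = (-7, -11, -9, -7)ᵀ.

Sanity check: (A − (4)·I) v_1 = (0, 0, 0, 0)ᵀ = 0. ✓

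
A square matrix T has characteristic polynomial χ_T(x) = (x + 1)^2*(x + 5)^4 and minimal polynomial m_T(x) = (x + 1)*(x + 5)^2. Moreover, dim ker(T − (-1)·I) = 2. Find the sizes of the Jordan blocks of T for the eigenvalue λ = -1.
Block sizes for λ = -1: [1, 1]

Step 1 — from the characteristic polynomial, algebraic multiplicity of λ = -1 is 2. From dim ker(T − (-1)·I) = 2, there are exactly 2 Jordan blocks for λ = -1.
Step 2 — from the minimal polynomial, the factor (x + 1) tells us the largest block for λ = -1 has size 1.
Step 3 — with total size 2, 2 blocks, and largest block 1, the block sizes (in nonincreasing order) are [1, 1].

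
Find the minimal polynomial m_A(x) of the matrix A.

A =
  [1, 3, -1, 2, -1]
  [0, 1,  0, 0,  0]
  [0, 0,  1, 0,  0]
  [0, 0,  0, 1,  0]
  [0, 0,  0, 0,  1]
x^2 - 2*x + 1

The characteristic polynomial is χ_A(x) = (x - 1)^5, so the eigenvalues are known. The minimal polynomial is
  m_A(x) = Π_λ (x − λ)^{k_λ}
where k_λ is the size of the *largest* Jordan block for λ (equivalently, the smallest k with (A − λI)^k v = 0 for every generalised eigenvector v of λ).

  λ = 1: largest Jordan block has size 2, contributing (x − 1)^2

So m_A(x) = (x - 1)^2 = x^2 - 2*x + 1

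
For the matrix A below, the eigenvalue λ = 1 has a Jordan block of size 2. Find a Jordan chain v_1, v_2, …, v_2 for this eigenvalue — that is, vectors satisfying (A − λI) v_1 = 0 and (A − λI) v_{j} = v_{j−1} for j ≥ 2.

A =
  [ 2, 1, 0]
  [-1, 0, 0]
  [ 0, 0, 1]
A Jordan chain for λ = 1 of length 2:
v_1 = (1, -1, 0)ᵀ
v_2 = (1, 0, 0)ᵀ

Let N = A − (1)·I. We want v_2 with N^2 v_2 = 0 but N^1 v_2 ≠ 0; then v_{j-1} := N · v_j for j = 2, …, 2.

Pick v_2 = (1, 0, 0)ᵀ.
Then v_1 = N · v_2 = (1, -1, 0)ᵀ.

Sanity check: (A − (1)·I) v_1 = (0, 0, 0)ᵀ = 0. ✓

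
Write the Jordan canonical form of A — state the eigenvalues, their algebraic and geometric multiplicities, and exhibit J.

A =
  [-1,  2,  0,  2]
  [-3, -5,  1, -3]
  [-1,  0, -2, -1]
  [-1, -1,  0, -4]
J_3(-3) ⊕ J_1(-3)

The characteristic polynomial is
  det(x·I − A) = x^4 + 12*x^3 + 54*x^2 + 108*x + 81 = (x + 3)^4

Eigenvalues and multiplicities (the geometric multiplicity of λ is n − rank(A − λI), which equals the number of Jordan blocks for λ):
  λ = -3: algebraic multiplicity = 4, geometric multiplicity = 2

Determining the block sizes for each eigenvalue:
  λ = -3: with am = 4 and gm = 2, the partition is not yet determined (e.g. several partitions of 4 into 2 parts exist). Let N = A − (-3)·I. Computing rank(N^1) = 2, rank(N^2) = 1, rank(N^3) = 0; the number of blocks of size ≥ j is rank(N^{j−1}) − rank(N^j), giving [2, 1, 1]. So we have 1 block(s) of size 3, 1 block(s) of size 1 → block sizes [3, 1]

Assembling the blocks gives a Jordan form
J =
  [-3,  1,  0,  0]
  [ 0, -3,  1,  0]
  [ 0,  0, -3,  0]
  [ 0,  0,  0, -3]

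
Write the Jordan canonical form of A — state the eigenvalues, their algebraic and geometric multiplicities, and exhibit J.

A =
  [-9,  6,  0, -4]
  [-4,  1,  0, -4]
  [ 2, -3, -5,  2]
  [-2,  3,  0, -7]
J_2(-5) ⊕ J_1(-5) ⊕ J_1(-5)

The characteristic polynomial is
  det(x·I − A) = x^4 + 20*x^3 + 150*x^2 + 500*x + 625 = (x + 5)^4

Eigenvalues and multiplicities (the geometric multiplicity of λ is n − rank(A − λI), which equals the number of Jordan blocks for λ):
  λ = -5: algebraic multiplicity = 4, geometric multiplicity = 3

Determining the block sizes for each eigenvalue:
  λ = -5: 3 blocks summing to 4 forces exactly one block of size 2 and the rest size 1 → block sizes [2, 1, 1]

Assembling the blocks gives a Jordan form
J =
  [-5,  1,  0,  0]
  [ 0, -5,  0,  0]
  [ 0,  0, -5,  0]
  [ 0,  0,  0, -5]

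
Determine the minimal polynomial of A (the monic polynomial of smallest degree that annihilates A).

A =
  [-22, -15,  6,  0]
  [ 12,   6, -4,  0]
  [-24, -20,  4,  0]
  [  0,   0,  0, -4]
x^2 + 8*x + 16

The characteristic polynomial is χ_A(x) = (x + 4)^4, so the eigenvalues are known. The minimal polynomial is
  m_A(x) = Π_λ (x − λ)^{k_λ}
where k_λ is the size of the *largest* Jordan block for λ (equivalently, the smallest k with (A − λI)^k v = 0 for every generalised eigenvector v of λ).

  λ = -4: largest Jordan block has size 2, contributing (x + 4)^2

So m_A(x) = (x + 4)^2 = x^2 + 8*x + 16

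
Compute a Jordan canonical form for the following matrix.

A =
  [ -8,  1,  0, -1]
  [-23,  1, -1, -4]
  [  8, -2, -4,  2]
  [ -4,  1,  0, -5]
J_3(-4) ⊕ J_1(-4)

The characteristic polynomial is
  det(x·I − A) = x^4 + 16*x^3 + 96*x^2 + 256*x + 256 = (x + 4)^4

Eigenvalues and multiplicities (the geometric multiplicity of λ is n − rank(A − λI), which equals the number of Jordan blocks for λ):
  λ = -4: algebraic multiplicity = 4, geometric multiplicity = 2

Determining the block sizes for each eigenvalue:
  λ = -4: with am = 4 and gm = 2, the partition is not yet determined (e.g. several partitions of 4 into 2 parts exist). Let N = A − (-4)·I. Computing rank(N^1) = 2, rank(N^2) = 1, rank(N^3) = 0; the number of blocks of size ≥ j is rank(N^{j−1}) − rank(N^j), giving [2, 1, 1]. So we have 1 block(s) of size 3, 1 block(s) of size 1 → block sizes [3, 1]

Assembling the blocks gives a Jordan form
J =
  [-4,  1,  0,  0]
  [ 0, -4,  1,  0]
  [ 0,  0, -4,  0]
  [ 0,  0,  0, -4]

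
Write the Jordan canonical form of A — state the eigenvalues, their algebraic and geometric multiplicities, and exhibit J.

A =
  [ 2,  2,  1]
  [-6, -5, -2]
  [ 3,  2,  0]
J_2(-1) ⊕ J_1(-1)

The characteristic polynomial is
  det(x·I − A) = x^3 + 3*x^2 + 3*x + 1 = (x + 1)^3

Eigenvalues and multiplicities (the geometric multiplicity of λ is n − rank(A − λI), which equals the number of Jordan blocks for λ):
  λ = -1: algebraic multiplicity = 3, geometric multiplicity = 2

Determining the block sizes for each eigenvalue:
  λ = -1: 2 blocks summing to 3 forces exactly one block of size 2 and the rest size 1 → block sizes [2, 1]

Assembling the blocks gives a Jordan form
J =
  [-1,  1,  0]
  [ 0, -1,  0]
  [ 0,  0, -1]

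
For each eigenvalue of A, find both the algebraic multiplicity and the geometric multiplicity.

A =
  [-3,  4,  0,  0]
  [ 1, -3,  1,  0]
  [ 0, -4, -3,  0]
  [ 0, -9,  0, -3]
λ = -3: alg = 4, geom = 2

Step 1 — factor the characteristic polynomial to read off the algebraic multiplicities:
  χ_A(x) = (x + 3)^4

Step 2 — compute geometric multiplicities via the rank-nullity identity g(λ) = n − rank(A − λI):
  rank(A − (-3)·I) = 2, so dim ker(A − (-3)·I) = n − 2 = 2

Summary:
  λ = -3: algebraic multiplicity = 4, geometric multiplicity = 2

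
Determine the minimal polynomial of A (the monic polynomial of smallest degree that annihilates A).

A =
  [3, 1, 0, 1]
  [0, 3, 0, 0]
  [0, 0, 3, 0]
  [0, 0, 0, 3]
x^2 - 6*x + 9

The characteristic polynomial is χ_A(x) = (x - 3)^4, so the eigenvalues are known. The minimal polynomial is
  m_A(x) = Π_λ (x − λ)^{k_λ}
where k_λ is the size of the *largest* Jordan block for λ (equivalently, the smallest k with (A − λI)^k v = 0 for every generalised eigenvector v of λ).

  λ = 3: largest Jordan block has size 2, contributing (x − 3)^2

So m_A(x) = (x - 3)^2 = x^2 - 6*x + 9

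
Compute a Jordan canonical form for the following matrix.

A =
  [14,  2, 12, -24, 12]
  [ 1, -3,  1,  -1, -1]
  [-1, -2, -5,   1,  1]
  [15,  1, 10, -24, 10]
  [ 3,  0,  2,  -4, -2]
J_3(-4) ⊕ J_2(-4)

The characteristic polynomial is
  det(x·I − A) = x^5 + 20*x^4 + 160*x^3 + 640*x^2 + 1280*x + 1024 = (x + 4)^5

Eigenvalues and multiplicities (the geometric multiplicity of λ is n − rank(A − λI), which equals the number of Jordan blocks for λ):
  λ = -4: algebraic multiplicity = 5, geometric multiplicity = 2

Determining the block sizes for each eigenvalue:
  λ = -4: with am = 5 and gm = 2, the partition is not yet determined (e.g. several partitions of 5 into 2 parts exist). Let N = A − (-4)·I. Computing rank(N^1) = 3, rank(N^2) = 1, rank(N^3) = 0; the number of blocks of size ≥ j is rank(N^{j−1}) − rank(N^j), giving [2, 2, 1]. So we have 1 block(s) of size 3, 1 block(s) of size 2 → block sizes [3, 2]

Assembling the blocks gives a Jordan form
J =
  [-4,  1,  0,  0,  0]
  [ 0, -4,  1,  0,  0]
  [ 0,  0, -4,  0,  0]
  [ 0,  0,  0, -4,  1]
  [ 0,  0,  0,  0, -4]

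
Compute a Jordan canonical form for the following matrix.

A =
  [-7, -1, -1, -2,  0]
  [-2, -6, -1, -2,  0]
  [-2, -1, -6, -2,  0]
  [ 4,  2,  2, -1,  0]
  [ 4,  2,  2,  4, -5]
J_2(-5) ⊕ J_1(-5) ⊕ J_1(-5) ⊕ J_1(-5)

The characteristic polynomial is
  det(x·I − A) = x^5 + 25*x^4 + 250*x^3 + 1250*x^2 + 3125*x + 3125 = (x + 5)^5

Eigenvalues and multiplicities (the geometric multiplicity of λ is n − rank(A − λI), which equals the number of Jordan blocks for λ):
  λ = -5: algebraic multiplicity = 5, geometric multiplicity = 4

Determining the block sizes for each eigenvalue:
  λ = -5: 4 blocks summing to 5 forces exactly one block of size 2 and the rest size 1 → block sizes [2, 1, 1, 1]

Assembling the blocks gives a Jordan form
J =
  [-5,  1,  0,  0,  0]
  [ 0, -5,  0,  0,  0]
  [ 0,  0, -5,  0,  0]
  [ 0,  0,  0, -5,  0]
  [ 0,  0,  0,  0, -5]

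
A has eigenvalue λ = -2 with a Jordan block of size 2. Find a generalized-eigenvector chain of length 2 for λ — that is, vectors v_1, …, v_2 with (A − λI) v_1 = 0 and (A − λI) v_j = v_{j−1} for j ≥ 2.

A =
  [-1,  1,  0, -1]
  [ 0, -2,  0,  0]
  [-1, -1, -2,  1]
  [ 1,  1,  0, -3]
A Jordan chain for λ = -2 of length 2:
v_1 = (1, 0, -1, 1)ᵀ
v_2 = (1, 0, 0, 0)ᵀ

Let N = A − (-2)·I. We want v_2 with N^2 v_2 = 0 but N^1 v_2 ≠ 0; then v_{j-1} := N · v_j for j = 2, …, 2.

Pick v_2 = (1, 0, 0, 0)ᵀ.
Then v_1 = N · v_2 = (1, 0, -1, 1)ᵀ.

Sanity check: (A − (-2)·I) v_1 = (0, 0, 0, 0)ᵀ = 0. ✓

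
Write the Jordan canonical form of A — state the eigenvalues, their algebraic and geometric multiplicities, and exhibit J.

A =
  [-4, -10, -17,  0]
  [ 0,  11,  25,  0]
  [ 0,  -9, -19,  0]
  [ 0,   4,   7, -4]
J_3(-4) ⊕ J_1(-4)

The characteristic polynomial is
  det(x·I − A) = x^4 + 16*x^3 + 96*x^2 + 256*x + 256 = (x + 4)^4

Eigenvalues and multiplicities (the geometric multiplicity of λ is n − rank(A − λI), which equals the number of Jordan blocks for λ):
  λ = -4: algebraic multiplicity = 4, geometric multiplicity = 2

Determining the block sizes for each eigenvalue:
  λ = -4: with am = 4 and gm = 2, the partition is not yet determined (e.g. several partitions of 4 into 2 parts exist). Let N = A − (-4)·I. Computing rank(N^1) = 2, rank(N^2) = 1, rank(N^3) = 0; the number of blocks of size ≥ j is rank(N^{j−1}) − rank(N^j), giving [2, 1, 1]. So we have 1 block(s) of size 3, 1 block(s) of size 1 → block sizes [3, 1]

Assembling the blocks gives a Jordan form
J =
  [-4,  1,  0,  0]
  [ 0, -4,  1,  0]
  [ 0,  0, -4,  0]
  [ 0,  0,  0, -4]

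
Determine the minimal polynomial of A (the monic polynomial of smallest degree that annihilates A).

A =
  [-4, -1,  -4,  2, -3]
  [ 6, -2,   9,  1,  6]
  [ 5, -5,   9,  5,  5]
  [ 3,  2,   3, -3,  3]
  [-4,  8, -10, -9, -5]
x^3 + 3*x^2 + 3*x + 1

The characteristic polynomial is χ_A(x) = (x + 1)^5, so the eigenvalues are known. The minimal polynomial is
  m_A(x) = Π_λ (x − λ)^{k_λ}
where k_λ is the size of the *largest* Jordan block for λ (equivalently, the smallest k with (A − λI)^k v = 0 for every generalised eigenvector v of λ).

  λ = -1: largest Jordan block has size 3, contributing (x + 1)^3

So m_A(x) = (x + 1)^3 = x^3 + 3*x^2 + 3*x + 1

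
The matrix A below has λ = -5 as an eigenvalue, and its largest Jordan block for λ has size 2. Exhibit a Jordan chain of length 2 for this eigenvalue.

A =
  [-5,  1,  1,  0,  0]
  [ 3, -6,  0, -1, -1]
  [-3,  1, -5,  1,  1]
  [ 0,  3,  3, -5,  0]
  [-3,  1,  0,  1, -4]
A Jordan chain for λ = -5 of length 2:
v_1 = (0, 3, -3, 0, -3)ᵀ
v_2 = (1, 0, 0, 0, 0)ᵀ

Let N = A − (-5)·I. We want v_2 with N^2 v_2 = 0 but N^1 v_2 ≠ 0; then v_{j-1} := N · v_j for j = 2, …, 2.

Pick v_2 = (1, 0, 0, 0, 0)ᵀ.
Then v_1 = N · v_2 = (0, 3, -3, 0, -3)ᵀ.

Sanity check: (A − (-5)·I) v_1 = (0, 0, 0, 0, 0)ᵀ = 0. ✓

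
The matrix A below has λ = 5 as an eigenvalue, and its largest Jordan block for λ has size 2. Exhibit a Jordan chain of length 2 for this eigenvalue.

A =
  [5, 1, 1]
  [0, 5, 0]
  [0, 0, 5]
A Jordan chain for λ = 5 of length 2:
v_1 = (1, 0, 0)ᵀ
v_2 = (0, 1, 0)ᵀ

Let N = A − (5)·I. We want v_2 with N^2 v_2 = 0 but N^1 v_2 ≠ 0; then v_{j-1} := N · v_j for j = 2, …, 2.

Pick v_2 = (0, 1, 0)ᵀ.
Then v_1 = N · v_2 = (1, 0, 0)ᵀ.

Sanity check: (A − (5)·I) v_1 = (0, 0, 0)ᵀ = 0. ✓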